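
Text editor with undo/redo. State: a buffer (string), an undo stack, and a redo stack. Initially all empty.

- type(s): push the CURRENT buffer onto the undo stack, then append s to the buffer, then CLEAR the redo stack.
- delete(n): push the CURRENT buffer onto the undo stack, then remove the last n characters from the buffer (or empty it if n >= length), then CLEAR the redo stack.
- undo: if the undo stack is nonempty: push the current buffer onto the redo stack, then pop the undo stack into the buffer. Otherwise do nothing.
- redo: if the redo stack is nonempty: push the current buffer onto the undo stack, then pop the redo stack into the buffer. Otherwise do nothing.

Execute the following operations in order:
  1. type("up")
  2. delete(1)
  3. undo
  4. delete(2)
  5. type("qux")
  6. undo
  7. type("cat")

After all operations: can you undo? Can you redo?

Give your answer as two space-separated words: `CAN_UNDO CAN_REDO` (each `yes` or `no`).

Answer: yes no

Derivation:
After op 1 (type): buf='up' undo_depth=1 redo_depth=0
After op 2 (delete): buf='u' undo_depth=2 redo_depth=0
After op 3 (undo): buf='up' undo_depth=1 redo_depth=1
After op 4 (delete): buf='(empty)' undo_depth=2 redo_depth=0
After op 5 (type): buf='qux' undo_depth=3 redo_depth=0
After op 6 (undo): buf='(empty)' undo_depth=2 redo_depth=1
After op 7 (type): buf='cat' undo_depth=3 redo_depth=0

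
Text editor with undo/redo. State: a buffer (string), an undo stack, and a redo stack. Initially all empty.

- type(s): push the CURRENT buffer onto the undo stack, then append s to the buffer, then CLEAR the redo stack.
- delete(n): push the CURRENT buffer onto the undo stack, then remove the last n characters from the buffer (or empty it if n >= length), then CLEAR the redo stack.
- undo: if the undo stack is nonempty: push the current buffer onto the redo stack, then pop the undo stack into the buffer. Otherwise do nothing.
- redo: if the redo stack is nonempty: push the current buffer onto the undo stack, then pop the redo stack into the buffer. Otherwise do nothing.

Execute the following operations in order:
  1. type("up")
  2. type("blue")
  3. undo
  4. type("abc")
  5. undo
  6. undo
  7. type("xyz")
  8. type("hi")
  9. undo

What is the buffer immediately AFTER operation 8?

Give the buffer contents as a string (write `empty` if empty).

After op 1 (type): buf='up' undo_depth=1 redo_depth=0
After op 2 (type): buf='upblue' undo_depth=2 redo_depth=0
After op 3 (undo): buf='up' undo_depth=1 redo_depth=1
After op 4 (type): buf='upabc' undo_depth=2 redo_depth=0
After op 5 (undo): buf='up' undo_depth=1 redo_depth=1
After op 6 (undo): buf='(empty)' undo_depth=0 redo_depth=2
After op 7 (type): buf='xyz' undo_depth=1 redo_depth=0
After op 8 (type): buf='xyzhi' undo_depth=2 redo_depth=0

Answer: xyzhi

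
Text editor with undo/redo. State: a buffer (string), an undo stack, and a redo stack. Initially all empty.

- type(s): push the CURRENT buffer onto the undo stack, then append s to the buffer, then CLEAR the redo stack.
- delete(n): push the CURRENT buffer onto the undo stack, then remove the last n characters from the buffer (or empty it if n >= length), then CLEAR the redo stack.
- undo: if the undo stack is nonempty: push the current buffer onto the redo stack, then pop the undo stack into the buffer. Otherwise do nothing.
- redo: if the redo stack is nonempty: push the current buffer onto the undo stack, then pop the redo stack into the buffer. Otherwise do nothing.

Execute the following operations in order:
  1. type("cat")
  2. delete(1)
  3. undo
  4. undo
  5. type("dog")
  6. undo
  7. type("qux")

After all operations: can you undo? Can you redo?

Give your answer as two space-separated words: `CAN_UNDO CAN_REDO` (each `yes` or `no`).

After op 1 (type): buf='cat' undo_depth=1 redo_depth=0
After op 2 (delete): buf='ca' undo_depth=2 redo_depth=0
After op 3 (undo): buf='cat' undo_depth=1 redo_depth=1
After op 4 (undo): buf='(empty)' undo_depth=0 redo_depth=2
After op 5 (type): buf='dog' undo_depth=1 redo_depth=0
After op 6 (undo): buf='(empty)' undo_depth=0 redo_depth=1
After op 7 (type): buf='qux' undo_depth=1 redo_depth=0

Answer: yes no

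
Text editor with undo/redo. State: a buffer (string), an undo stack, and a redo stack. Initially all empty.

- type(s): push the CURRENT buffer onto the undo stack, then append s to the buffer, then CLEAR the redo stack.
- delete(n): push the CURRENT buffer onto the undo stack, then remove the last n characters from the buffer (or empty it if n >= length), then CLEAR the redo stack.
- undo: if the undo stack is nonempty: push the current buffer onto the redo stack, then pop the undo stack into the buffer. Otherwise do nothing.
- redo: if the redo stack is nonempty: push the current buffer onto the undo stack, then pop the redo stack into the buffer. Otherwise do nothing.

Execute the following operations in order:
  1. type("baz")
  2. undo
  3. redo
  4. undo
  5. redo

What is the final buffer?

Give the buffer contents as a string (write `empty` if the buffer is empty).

Answer: baz

Derivation:
After op 1 (type): buf='baz' undo_depth=1 redo_depth=0
After op 2 (undo): buf='(empty)' undo_depth=0 redo_depth=1
After op 3 (redo): buf='baz' undo_depth=1 redo_depth=0
After op 4 (undo): buf='(empty)' undo_depth=0 redo_depth=1
After op 5 (redo): buf='baz' undo_depth=1 redo_depth=0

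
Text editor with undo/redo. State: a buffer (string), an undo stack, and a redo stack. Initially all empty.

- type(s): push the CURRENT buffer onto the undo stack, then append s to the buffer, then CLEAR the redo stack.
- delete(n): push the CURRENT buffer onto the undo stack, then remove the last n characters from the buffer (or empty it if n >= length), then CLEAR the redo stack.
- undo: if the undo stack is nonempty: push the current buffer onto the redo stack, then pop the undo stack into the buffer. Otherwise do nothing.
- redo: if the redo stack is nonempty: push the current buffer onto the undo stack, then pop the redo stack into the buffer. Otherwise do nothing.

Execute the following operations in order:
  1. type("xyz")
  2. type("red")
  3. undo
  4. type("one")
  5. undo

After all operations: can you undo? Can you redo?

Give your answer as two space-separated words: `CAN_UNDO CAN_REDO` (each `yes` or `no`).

After op 1 (type): buf='xyz' undo_depth=1 redo_depth=0
After op 2 (type): buf='xyzred' undo_depth=2 redo_depth=0
After op 3 (undo): buf='xyz' undo_depth=1 redo_depth=1
After op 4 (type): buf='xyzone' undo_depth=2 redo_depth=0
After op 5 (undo): buf='xyz' undo_depth=1 redo_depth=1

Answer: yes yes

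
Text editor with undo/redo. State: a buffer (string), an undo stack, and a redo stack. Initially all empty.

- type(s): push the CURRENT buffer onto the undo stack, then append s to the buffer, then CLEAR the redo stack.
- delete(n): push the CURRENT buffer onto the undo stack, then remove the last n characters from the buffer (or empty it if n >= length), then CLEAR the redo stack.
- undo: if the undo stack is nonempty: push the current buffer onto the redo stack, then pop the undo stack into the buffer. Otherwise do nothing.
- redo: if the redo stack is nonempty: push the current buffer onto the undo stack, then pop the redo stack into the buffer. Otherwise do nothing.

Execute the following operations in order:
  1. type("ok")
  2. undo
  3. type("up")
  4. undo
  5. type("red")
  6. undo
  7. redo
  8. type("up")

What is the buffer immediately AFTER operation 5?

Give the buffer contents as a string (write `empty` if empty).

After op 1 (type): buf='ok' undo_depth=1 redo_depth=0
After op 2 (undo): buf='(empty)' undo_depth=0 redo_depth=1
After op 3 (type): buf='up' undo_depth=1 redo_depth=0
After op 4 (undo): buf='(empty)' undo_depth=0 redo_depth=1
After op 5 (type): buf='red' undo_depth=1 redo_depth=0

Answer: red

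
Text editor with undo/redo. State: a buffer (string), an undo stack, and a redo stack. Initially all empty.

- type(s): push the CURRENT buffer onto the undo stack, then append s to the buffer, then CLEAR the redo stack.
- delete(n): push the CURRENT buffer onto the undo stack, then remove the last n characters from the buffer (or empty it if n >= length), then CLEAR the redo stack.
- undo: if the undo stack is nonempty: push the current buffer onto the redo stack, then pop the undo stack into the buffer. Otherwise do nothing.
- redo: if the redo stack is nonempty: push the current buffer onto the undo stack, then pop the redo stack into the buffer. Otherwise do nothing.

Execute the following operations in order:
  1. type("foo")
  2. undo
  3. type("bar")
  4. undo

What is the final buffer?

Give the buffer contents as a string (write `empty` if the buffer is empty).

After op 1 (type): buf='foo' undo_depth=1 redo_depth=0
After op 2 (undo): buf='(empty)' undo_depth=0 redo_depth=1
After op 3 (type): buf='bar' undo_depth=1 redo_depth=0
After op 4 (undo): buf='(empty)' undo_depth=0 redo_depth=1

Answer: empty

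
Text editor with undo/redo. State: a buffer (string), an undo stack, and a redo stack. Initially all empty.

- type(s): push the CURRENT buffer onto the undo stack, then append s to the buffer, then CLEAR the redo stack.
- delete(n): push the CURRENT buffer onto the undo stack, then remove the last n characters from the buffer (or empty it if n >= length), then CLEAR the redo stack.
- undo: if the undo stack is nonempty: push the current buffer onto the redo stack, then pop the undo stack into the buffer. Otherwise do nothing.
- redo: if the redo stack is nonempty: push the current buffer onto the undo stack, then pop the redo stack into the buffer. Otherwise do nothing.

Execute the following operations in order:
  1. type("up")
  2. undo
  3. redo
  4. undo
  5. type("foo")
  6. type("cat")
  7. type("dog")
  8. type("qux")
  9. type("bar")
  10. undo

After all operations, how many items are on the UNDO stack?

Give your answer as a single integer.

After op 1 (type): buf='up' undo_depth=1 redo_depth=0
After op 2 (undo): buf='(empty)' undo_depth=0 redo_depth=1
After op 3 (redo): buf='up' undo_depth=1 redo_depth=0
After op 4 (undo): buf='(empty)' undo_depth=0 redo_depth=1
After op 5 (type): buf='foo' undo_depth=1 redo_depth=0
After op 6 (type): buf='foocat' undo_depth=2 redo_depth=0
After op 7 (type): buf='foocatdog' undo_depth=3 redo_depth=0
After op 8 (type): buf='foocatdogqux' undo_depth=4 redo_depth=0
After op 9 (type): buf='foocatdogquxbar' undo_depth=5 redo_depth=0
After op 10 (undo): buf='foocatdogqux' undo_depth=4 redo_depth=1

Answer: 4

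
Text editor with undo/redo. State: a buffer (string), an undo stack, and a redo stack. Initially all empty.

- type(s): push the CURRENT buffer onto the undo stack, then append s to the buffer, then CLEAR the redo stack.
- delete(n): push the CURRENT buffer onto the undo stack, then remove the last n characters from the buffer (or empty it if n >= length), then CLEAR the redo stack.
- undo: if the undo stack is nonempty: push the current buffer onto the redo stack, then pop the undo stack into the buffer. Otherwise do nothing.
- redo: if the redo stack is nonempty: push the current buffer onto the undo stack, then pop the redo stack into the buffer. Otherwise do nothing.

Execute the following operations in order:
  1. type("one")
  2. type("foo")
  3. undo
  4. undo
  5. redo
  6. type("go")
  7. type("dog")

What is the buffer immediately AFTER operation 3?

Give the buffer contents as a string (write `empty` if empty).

After op 1 (type): buf='one' undo_depth=1 redo_depth=0
After op 2 (type): buf='onefoo' undo_depth=2 redo_depth=0
After op 3 (undo): buf='one' undo_depth=1 redo_depth=1

Answer: one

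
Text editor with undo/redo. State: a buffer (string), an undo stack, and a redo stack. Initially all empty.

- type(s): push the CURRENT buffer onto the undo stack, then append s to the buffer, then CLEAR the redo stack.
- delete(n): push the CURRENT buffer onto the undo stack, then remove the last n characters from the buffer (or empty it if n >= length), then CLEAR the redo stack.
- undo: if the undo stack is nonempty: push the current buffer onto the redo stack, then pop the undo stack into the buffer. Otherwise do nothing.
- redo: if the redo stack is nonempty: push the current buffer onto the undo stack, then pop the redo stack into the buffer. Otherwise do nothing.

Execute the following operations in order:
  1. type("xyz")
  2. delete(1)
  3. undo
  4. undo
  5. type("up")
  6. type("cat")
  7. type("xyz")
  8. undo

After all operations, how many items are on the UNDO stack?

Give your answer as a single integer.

After op 1 (type): buf='xyz' undo_depth=1 redo_depth=0
After op 2 (delete): buf='xy' undo_depth=2 redo_depth=0
After op 3 (undo): buf='xyz' undo_depth=1 redo_depth=1
After op 4 (undo): buf='(empty)' undo_depth=0 redo_depth=2
After op 5 (type): buf='up' undo_depth=1 redo_depth=0
After op 6 (type): buf='upcat' undo_depth=2 redo_depth=0
After op 7 (type): buf='upcatxyz' undo_depth=3 redo_depth=0
After op 8 (undo): buf='upcat' undo_depth=2 redo_depth=1

Answer: 2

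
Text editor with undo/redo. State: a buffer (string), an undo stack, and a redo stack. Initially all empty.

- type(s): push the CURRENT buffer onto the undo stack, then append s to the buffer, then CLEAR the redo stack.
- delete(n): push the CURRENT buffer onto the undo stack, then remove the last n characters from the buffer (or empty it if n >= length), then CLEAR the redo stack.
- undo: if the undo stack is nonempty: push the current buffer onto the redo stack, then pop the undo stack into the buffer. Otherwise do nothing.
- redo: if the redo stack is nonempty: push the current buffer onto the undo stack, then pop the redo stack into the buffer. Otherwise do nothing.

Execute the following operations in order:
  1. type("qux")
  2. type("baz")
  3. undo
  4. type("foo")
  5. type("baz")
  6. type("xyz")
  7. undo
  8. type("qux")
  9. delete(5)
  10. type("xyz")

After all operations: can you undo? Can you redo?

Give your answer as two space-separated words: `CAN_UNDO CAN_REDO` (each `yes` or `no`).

Answer: yes no

Derivation:
After op 1 (type): buf='qux' undo_depth=1 redo_depth=0
After op 2 (type): buf='quxbaz' undo_depth=2 redo_depth=0
After op 3 (undo): buf='qux' undo_depth=1 redo_depth=1
After op 4 (type): buf='quxfoo' undo_depth=2 redo_depth=0
After op 5 (type): buf='quxfoobaz' undo_depth=3 redo_depth=0
After op 6 (type): buf='quxfoobazxyz' undo_depth=4 redo_depth=0
After op 7 (undo): buf='quxfoobaz' undo_depth=3 redo_depth=1
After op 8 (type): buf='quxfoobazqux' undo_depth=4 redo_depth=0
After op 9 (delete): buf='quxfoob' undo_depth=5 redo_depth=0
After op 10 (type): buf='quxfoobxyz' undo_depth=6 redo_depth=0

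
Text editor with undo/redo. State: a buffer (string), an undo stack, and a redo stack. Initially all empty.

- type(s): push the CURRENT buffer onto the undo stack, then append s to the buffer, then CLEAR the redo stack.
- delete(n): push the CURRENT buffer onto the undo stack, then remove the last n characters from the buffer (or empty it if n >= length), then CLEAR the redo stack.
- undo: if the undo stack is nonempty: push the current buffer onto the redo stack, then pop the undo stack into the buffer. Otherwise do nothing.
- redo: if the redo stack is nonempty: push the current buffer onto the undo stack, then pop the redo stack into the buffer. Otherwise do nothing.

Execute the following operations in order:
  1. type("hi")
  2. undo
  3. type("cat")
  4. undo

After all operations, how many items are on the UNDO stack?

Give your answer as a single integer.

After op 1 (type): buf='hi' undo_depth=1 redo_depth=0
After op 2 (undo): buf='(empty)' undo_depth=0 redo_depth=1
After op 3 (type): buf='cat' undo_depth=1 redo_depth=0
After op 4 (undo): buf='(empty)' undo_depth=0 redo_depth=1

Answer: 0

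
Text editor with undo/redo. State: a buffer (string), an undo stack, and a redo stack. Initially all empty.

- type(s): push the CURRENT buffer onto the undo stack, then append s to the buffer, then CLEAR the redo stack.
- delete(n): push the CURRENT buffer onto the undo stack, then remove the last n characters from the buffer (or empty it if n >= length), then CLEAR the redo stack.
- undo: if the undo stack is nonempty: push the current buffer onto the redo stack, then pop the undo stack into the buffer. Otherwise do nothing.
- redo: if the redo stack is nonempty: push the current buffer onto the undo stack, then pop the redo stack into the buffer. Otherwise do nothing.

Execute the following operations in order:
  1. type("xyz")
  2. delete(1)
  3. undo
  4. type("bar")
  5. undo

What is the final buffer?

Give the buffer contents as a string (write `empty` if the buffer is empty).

After op 1 (type): buf='xyz' undo_depth=1 redo_depth=0
After op 2 (delete): buf='xy' undo_depth=2 redo_depth=0
After op 3 (undo): buf='xyz' undo_depth=1 redo_depth=1
After op 4 (type): buf='xyzbar' undo_depth=2 redo_depth=0
After op 5 (undo): buf='xyz' undo_depth=1 redo_depth=1

Answer: xyz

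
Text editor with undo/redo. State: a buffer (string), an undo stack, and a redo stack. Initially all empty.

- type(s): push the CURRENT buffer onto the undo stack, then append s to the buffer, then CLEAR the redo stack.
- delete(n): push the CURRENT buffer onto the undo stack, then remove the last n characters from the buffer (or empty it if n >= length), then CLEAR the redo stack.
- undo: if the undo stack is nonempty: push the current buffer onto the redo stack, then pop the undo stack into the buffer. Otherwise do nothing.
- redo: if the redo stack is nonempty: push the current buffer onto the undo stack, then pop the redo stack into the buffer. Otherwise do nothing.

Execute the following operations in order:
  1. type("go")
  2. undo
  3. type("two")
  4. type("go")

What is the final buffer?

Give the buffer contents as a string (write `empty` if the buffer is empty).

After op 1 (type): buf='go' undo_depth=1 redo_depth=0
After op 2 (undo): buf='(empty)' undo_depth=0 redo_depth=1
After op 3 (type): buf='two' undo_depth=1 redo_depth=0
After op 4 (type): buf='twogo' undo_depth=2 redo_depth=0

Answer: twogo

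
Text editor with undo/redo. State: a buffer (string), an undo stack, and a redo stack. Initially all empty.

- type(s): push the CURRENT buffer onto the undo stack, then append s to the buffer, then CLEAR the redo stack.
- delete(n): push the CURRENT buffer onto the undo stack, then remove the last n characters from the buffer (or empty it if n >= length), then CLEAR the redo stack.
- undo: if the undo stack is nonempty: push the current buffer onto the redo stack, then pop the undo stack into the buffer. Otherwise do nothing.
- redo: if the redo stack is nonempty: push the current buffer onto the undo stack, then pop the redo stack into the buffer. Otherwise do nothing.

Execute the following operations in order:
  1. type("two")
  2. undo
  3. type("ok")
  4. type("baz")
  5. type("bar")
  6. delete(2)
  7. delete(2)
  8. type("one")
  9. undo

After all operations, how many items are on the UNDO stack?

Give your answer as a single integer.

After op 1 (type): buf='two' undo_depth=1 redo_depth=0
After op 2 (undo): buf='(empty)' undo_depth=0 redo_depth=1
After op 3 (type): buf='ok' undo_depth=1 redo_depth=0
After op 4 (type): buf='okbaz' undo_depth=2 redo_depth=0
After op 5 (type): buf='okbazbar' undo_depth=3 redo_depth=0
After op 6 (delete): buf='okbazb' undo_depth=4 redo_depth=0
After op 7 (delete): buf='okba' undo_depth=5 redo_depth=0
After op 8 (type): buf='okbaone' undo_depth=6 redo_depth=0
After op 9 (undo): buf='okba' undo_depth=5 redo_depth=1

Answer: 5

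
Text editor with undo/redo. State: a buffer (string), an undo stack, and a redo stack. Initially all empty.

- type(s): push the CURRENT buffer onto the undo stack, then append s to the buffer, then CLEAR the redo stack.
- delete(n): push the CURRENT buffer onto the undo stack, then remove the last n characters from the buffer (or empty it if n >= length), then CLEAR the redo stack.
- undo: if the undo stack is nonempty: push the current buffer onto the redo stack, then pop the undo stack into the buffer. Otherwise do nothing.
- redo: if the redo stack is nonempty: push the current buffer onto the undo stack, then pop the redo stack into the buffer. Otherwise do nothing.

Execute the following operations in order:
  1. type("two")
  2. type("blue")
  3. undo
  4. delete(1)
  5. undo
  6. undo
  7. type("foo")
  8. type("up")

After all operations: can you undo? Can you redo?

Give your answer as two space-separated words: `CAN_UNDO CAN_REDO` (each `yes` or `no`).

Answer: yes no

Derivation:
After op 1 (type): buf='two' undo_depth=1 redo_depth=0
After op 2 (type): buf='twoblue' undo_depth=2 redo_depth=0
After op 3 (undo): buf='two' undo_depth=1 redo_depth=1
After op 4 (delete): buf='tw' undo_depth=2 redo_depth=0
After op 5 (undo): buf='two' undo_depth=1 redo_depth=1
After op 6 (undo): buf='(empty)' undo_depth=0 redo_depth=2
After op 7 (type): buf='foo' undo_depth=1 redo_depth=0
After op 8 (type): buf='fooup' undo_depth=2 redo_depth=0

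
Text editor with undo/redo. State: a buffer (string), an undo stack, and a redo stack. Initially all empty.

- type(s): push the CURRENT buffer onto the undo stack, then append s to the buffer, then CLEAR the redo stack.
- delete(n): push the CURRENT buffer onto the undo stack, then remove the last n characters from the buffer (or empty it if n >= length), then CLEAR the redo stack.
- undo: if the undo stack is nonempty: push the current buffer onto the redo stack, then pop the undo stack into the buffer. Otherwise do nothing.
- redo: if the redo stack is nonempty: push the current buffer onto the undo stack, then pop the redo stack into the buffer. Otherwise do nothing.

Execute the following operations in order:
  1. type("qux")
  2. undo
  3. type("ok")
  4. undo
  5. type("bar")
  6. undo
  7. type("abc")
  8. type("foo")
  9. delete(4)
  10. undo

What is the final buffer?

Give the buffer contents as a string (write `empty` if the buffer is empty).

After op 1 (type): buf='qux' undo_depth=1 redo_depth=0
After op 2 (undo): buf='(empty)' undo_depth=0 redo_depth=1
After op 3 (type): buf='ok' undo_depth=1 redo_depth=0
After op 4 (undo): buf='(empty)' undo_depth=0 redo_depth=1
After op 5 (type): buf='bar' undo_depth=1 redo_depth=0
After op 6 (undo): buf='(empty)' undo_depth=0 redo_depth=1
After op 7 (type): buf='abc' undo_depth=1 redo_depth=0
After op 8 (type): buf='abcfoo' undo_depth=2 redo_depth=0
After op 9 (delete): buf='ab' undo_depth=3 redo_depth=0
After op 10 (undo): buf='abcfoo' undo_depth=2 redo_depth=1

Answer: abcfoo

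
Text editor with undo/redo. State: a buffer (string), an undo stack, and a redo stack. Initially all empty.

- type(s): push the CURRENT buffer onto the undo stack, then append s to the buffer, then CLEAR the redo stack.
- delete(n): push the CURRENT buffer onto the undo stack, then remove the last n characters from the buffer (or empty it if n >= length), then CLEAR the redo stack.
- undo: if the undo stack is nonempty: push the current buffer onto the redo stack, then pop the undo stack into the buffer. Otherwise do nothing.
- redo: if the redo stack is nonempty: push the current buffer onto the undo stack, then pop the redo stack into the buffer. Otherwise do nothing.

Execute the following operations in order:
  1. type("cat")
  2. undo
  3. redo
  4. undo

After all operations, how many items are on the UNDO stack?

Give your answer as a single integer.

After op 1 (type): buf='cat' undo_depth=1 redo_depth=0
After op 2 (undo): buf='(empty)' undo_depth=0 redo_depth=1
After op 3 (redo): buf='cat' undo_depth=1 redo_depth=0
After op 4 (undo): buf='(empty)' undo_depth=0 redo_depth=1

Answer: 0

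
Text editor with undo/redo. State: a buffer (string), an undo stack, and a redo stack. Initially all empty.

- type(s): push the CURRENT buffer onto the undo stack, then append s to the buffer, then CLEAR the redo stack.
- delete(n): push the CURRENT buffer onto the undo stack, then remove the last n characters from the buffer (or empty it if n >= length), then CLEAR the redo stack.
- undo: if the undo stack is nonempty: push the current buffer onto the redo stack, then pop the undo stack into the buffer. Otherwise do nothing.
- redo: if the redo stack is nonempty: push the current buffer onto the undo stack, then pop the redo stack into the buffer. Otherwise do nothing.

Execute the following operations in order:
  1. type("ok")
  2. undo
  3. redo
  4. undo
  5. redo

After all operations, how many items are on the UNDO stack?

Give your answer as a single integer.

After op 1 (type): buf='ok' undo_depth=1 redo_depth=0
After op 2 (undo): buf='(empty)' undo_depth=0 redo_depth=1
After op 3 (redo): buf='ok' undo_depth=1 redo_depth=0
After op 4 (undo): buf='(empty)' undo_depth=0 redo_depth=1
After op 5 (redo): buf='ok' undo_depth=1 redo_depth=0

Answer: 1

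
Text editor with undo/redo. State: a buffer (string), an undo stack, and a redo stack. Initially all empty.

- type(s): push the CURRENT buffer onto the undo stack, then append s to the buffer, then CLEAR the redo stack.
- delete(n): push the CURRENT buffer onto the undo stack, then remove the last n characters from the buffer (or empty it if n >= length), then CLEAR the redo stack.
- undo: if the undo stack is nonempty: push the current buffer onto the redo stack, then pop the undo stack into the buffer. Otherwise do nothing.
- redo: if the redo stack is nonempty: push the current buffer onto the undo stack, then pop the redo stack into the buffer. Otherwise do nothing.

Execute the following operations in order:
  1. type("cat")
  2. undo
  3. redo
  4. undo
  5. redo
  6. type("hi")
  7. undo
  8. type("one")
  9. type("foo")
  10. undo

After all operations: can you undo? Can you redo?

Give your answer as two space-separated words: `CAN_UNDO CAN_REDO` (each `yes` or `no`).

After op 1 (type): buf='cat' undo_depth=1 redo_depth=0
After op 2 (undo): buf='(empty)' undo_depth=0 redo_depth=1
After op 3 (redo): buf='cat' undo_depth=1 redo_depth=0
After op 4 (undo): buf='(empty)' undo_depth=0 redo_depth=1
After op 5 (redo): buf='cat' undo_depth=1 redo_depth=0
After op 6 (type): buf='cathi' undo_depth=2 redo_depth=0
After op 7 (undo): buf='cat' undo_depth=1 redo_depth=1
After op 8 (type): buf='catone' undo_depth=2 redo_depth=0
After op 9 (type): buf='catonefoo' undo_depth=3 redo_depth=0
After op 10 (undo): buf='catone' undo_depth=2 redo_depth=1

Answer: yes yes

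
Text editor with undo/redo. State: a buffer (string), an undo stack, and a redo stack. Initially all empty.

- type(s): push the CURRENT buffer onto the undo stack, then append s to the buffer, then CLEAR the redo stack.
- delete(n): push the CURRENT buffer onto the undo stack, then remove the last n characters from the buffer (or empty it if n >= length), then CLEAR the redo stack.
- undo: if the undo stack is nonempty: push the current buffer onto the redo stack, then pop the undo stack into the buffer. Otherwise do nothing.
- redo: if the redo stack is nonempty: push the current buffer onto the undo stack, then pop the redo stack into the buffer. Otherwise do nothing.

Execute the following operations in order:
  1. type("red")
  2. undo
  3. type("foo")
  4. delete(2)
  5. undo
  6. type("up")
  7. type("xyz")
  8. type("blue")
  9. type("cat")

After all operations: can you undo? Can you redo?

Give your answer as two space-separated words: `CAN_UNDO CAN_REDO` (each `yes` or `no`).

After op 1 (type): buf='red' undo_depth=1 redo_depth=0
After op 2 (undo): buf='(empty)' undo_depth=0 redo_depth=1
After op 3 (type): buf='foo' undo_depth=1 redo_depth=0
After op 4 (delete): buf='f' undo_depth=2 redo_depth=0
After op 5 (undo): buf='foo' undo_depth=1 redo_depth=1
After op 6 (type): buf='fooup' undo_depth=2 redo_depth=0
After op 7 (type): buf='fooupxyz' undo_depth=3 redo_depth=0
After op 8 (type): buf='fooupxyzblue' undo_depth=4 redo_depth=0
After op 9 (type): buf='fooupxyzbluecat' undo_depth=5 redo_depth=0

Answer: yes no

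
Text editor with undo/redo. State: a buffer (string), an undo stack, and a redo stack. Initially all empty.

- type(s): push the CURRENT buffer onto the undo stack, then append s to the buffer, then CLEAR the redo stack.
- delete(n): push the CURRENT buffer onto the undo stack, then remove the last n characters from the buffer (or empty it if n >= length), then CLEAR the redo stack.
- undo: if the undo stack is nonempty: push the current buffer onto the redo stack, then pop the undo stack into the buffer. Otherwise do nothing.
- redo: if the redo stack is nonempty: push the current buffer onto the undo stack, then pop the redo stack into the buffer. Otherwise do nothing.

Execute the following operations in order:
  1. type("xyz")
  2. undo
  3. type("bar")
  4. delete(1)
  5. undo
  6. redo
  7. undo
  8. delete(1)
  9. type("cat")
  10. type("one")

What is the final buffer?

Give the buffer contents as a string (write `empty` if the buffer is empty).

Answer: bacatone

Derivation:
After op 1 (type): buf='xyz' undo_depth=1 redo_depth=0
After op 2 (undo): buf='(empty)' undo_depth=0 redo_depth=1
After op 3 (type): buf='bar' undo_depth=1 redo_depth=0
After op 4 (delete): buf='ba' undo_depth=2 redo_depth=0
After op 5 (undo): buf='bar' undo_depth=1 redo_depth=1
After op 6 (redo): buf='ba' undo_depth=2 redo_depth=0
After op 7 (undo): buf='bar' undo_depth=1 redo_depth=1
After op 8 (delete): buf='ba' undo_depth=2 redo_depth=0
After op 9 (type): buf='bacat' undo_depth=3 redo_depth=0
After op 10 (type): buf='bacatone' undo_depth=4 redo_depth=0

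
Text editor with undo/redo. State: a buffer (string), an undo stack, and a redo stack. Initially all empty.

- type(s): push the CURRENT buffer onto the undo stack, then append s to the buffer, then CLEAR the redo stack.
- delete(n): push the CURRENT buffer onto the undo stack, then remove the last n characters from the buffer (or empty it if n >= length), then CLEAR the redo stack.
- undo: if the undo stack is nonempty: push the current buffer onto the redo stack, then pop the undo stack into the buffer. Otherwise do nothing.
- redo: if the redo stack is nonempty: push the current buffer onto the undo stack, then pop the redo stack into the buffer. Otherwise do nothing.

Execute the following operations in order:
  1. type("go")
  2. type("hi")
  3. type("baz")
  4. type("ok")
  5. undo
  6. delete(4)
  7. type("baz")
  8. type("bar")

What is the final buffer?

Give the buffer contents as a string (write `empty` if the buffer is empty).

After op 1 (type): buf='go' undo_depth=1 redo_depth=0
After op 2 (type): buf='gohi' undo_depth=2 redo_depth=0
After op 3 (type): buf='gohibaz' undo_depth=3 redo_depth=0
After op 4 (type): buf='gohibazok' undo_depth=4 redo_depth=0
After op 5 (undo): buf='gohibaz' undo_depth=3 redo_depth=1
After op 6 (delete): buf='goh' undo_depth=4 redo_depth=0
After op 7 (type): buf='gohbaz' undo_depth=5 redo_depth=0
After op 8 (type): buf='gohbazbar' undo_depth=6 redo_depth=0

Answer: gohbazbar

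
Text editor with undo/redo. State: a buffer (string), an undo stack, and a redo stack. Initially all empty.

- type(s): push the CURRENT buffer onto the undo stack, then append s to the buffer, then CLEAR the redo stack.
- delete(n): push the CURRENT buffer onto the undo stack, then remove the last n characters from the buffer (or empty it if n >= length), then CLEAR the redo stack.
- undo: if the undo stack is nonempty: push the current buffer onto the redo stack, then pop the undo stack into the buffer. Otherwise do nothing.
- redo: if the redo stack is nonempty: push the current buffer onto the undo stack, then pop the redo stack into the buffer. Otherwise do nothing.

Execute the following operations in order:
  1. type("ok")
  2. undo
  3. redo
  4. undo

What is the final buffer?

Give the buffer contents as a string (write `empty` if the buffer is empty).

After op 1 (type): buf='ok' undo_depth=1 redo_depth=0
After op 2 (undo): buf='(empty)' undo_depth=0 redo_depth=1
After op 3 (redo): buf='ok' undo_depth=1 redo_depth=0
After op 4 (undo): buf='(empty)' undo_depth=0 redo_depth=1

Answer: empty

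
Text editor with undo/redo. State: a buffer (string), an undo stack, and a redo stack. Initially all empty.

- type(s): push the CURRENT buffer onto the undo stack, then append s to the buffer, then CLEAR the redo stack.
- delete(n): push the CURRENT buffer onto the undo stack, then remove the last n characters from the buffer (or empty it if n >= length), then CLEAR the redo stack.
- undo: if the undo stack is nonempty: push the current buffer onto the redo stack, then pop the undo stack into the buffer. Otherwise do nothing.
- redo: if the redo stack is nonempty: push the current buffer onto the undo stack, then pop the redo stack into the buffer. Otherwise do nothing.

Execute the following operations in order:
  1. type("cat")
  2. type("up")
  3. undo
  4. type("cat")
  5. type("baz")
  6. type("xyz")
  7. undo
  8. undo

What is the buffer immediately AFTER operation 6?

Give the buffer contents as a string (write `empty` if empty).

After op 1 (type): buf='cat' undo_depth=1 redo_depth=0
After op 2 (type): buf='catup' undo_depth=2 redo_depth=0
After op 3 (undo): buf='cat' undo_depth=1 redo_depth=1
After op 4 (type): buf='catcat' undo_depth=2 redo_depth=0
After op 5 (type): buf='catcatbaz' undo_depth=3 redo_depth=0
After op 6 (type): buf='catcatbazxyz' undo_depth=4 redo_depth=0

Answer: catcatbazxyz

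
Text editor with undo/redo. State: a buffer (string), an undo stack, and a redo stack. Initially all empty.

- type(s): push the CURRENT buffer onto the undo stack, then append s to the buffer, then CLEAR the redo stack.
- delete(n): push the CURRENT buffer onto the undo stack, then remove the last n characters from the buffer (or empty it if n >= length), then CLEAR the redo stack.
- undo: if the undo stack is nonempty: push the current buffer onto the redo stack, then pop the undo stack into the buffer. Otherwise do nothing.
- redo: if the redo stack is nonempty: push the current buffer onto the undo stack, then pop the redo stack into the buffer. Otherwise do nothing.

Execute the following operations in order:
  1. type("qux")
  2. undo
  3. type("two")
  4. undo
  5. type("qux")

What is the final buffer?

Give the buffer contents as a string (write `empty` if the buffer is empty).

Answer: qux

Derivation:
After op 1 (type): buf='qux' undo_depth=1 redo_depth=0
After op 2 (undo): buf='(empty)' undo_depth=0 redo_depth=1
After op 3 (type): buf='two' undo_depth=1 redo_depth=0
After op 4 (undo): buf='(empty)' undo_depth=0 redo_depth=1
After op 5 (type): buf='qux' undo_depth=1 redo_depth=0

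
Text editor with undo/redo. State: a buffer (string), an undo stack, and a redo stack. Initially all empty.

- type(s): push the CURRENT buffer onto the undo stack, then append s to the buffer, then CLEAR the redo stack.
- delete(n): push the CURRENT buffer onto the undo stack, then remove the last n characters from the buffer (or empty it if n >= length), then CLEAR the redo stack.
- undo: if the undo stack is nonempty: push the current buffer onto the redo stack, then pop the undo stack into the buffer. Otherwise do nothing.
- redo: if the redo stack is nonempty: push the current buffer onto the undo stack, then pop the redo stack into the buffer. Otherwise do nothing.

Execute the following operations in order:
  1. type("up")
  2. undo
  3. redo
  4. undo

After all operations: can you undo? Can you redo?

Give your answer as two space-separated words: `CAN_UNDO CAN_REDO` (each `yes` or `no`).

After op 1 (type): buf='up' undo_depth=1 redo_depth=0
After op 2 (undo): buf='(empty)' undo_depth=0 redo_depth=1
After op 3 (redo): buf='up' undo_depth=1 redo_depth=0
After op 4 (undo): buf='(empty)' undo_depth=0 redo_depth=1

Answer: no yes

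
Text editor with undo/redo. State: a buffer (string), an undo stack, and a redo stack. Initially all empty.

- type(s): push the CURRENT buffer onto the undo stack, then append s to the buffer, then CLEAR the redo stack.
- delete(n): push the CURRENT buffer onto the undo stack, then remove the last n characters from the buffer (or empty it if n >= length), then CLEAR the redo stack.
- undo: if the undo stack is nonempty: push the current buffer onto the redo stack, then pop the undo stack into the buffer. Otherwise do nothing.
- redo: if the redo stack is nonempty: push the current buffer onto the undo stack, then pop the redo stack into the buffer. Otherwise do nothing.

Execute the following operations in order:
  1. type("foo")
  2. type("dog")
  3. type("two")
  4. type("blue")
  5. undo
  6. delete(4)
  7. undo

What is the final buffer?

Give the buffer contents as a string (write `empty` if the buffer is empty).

After op 1 (type): buf='foo' undo_depth=1 redo_depth=0
After op 2 (type): buf='foodog' undo_depth=2 redo_depth=0
After op 3 (type): buf='foodogtwo' undo_depth=3 redo_depth=0
After op 4 (type): buf='foodogtwoblue' undo_depth=4 redo_depth=0
After op 5 (undo): buf='foodogtwo' undo_depth=3 redo_depth=1
After op 6 (delete): buf='foodo' undo_depth=4 redo_depth=0
After op 7 (undo): buf='foodogtwo' undo_depth=3 redo_depth=1

Answer: foodogtwo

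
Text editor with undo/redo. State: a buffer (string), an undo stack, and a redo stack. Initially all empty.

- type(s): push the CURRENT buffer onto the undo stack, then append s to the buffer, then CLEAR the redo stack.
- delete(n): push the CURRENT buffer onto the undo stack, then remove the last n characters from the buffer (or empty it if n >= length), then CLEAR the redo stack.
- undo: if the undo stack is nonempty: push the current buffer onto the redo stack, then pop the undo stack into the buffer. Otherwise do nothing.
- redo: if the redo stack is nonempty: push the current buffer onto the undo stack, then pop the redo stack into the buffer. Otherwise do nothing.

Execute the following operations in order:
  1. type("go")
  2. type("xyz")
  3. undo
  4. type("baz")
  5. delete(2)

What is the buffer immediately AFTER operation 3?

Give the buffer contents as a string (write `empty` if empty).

After op 1 (type): buf='go' undo_depth=1 redo_depth=0
After op 2 (type): buf='goxyz' undo_depth=2 redo_depth=0
After op 3 (undo): buf='go' undo_depth=1 redo_depth=1

Answer: go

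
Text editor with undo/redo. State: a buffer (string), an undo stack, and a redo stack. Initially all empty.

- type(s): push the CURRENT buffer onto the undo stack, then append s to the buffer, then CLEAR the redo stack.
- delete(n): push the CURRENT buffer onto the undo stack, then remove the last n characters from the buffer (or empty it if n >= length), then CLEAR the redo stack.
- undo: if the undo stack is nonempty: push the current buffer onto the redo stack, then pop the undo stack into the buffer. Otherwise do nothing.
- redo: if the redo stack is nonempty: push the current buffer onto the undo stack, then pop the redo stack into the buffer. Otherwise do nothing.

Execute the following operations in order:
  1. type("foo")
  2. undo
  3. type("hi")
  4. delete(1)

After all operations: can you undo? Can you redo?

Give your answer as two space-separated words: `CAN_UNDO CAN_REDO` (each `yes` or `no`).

Answer: yes no

Derivation:
After op 1 (type): buf='foo' undo_depth=1 redo_depth=0
After op 2 (undo): buf='(empty)' undo_depth=0 redo_depth=1
After op 3 (type): buf='hi' undo_depth=1 redo_depth=0
After op 4 (delete): buf='h' undo_depth=2 redo_depth=0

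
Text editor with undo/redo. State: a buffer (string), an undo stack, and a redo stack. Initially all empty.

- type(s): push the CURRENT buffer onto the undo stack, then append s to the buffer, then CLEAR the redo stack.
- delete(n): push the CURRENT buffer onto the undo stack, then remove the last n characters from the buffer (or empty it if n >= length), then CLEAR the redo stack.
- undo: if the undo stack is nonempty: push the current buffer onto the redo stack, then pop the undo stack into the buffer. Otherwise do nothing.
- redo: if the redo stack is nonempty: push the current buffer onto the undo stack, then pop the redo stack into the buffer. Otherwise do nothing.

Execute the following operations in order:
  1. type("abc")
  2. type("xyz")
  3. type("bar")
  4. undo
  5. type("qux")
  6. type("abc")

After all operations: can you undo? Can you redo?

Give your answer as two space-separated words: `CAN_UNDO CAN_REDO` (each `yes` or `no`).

Answer: yes no

Derivation:
After op 1 (type): buf='abc' undo_depth=1 redo_depth=0
After op 2 (type): buf='abcxyz' undo_depth=2 redo_depth=0
After op 3 (type): buf='abcxyzbar' undo_depth=3 redo_depth=0
After op 4 (undo): buf='abcxyz' undo_depth=2 redo_depth=1
After op 5 (type): buf='abcxyzqux' undo_depth=3 redo_depth=0
After op 6 (type): buf='abcxyzquxabc' undo_depth=4 redo_depth=0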